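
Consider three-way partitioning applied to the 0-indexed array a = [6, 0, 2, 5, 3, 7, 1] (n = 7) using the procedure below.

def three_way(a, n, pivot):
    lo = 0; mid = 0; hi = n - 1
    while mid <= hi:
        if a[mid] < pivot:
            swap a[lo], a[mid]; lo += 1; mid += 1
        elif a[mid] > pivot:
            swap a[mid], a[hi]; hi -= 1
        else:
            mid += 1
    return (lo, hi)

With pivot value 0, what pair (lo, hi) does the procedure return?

pivot = 0; lo=0, mid=0, hi=6
a[mid]=6>0: swap a[0],a[6]; hi=5 → [1, 0, 2, 5, 3, 7, 6]
a[mid]=1>0: swap a[0],a[5]; hi=4 → [7, 0, 2, 5, 3, 1, 6]
a[mid]=7>0: swap a[0],a[4]; hi=3 → [3, 0, 2, 5, 7, 1, 6]
a[mid]=3>0: swap a[0],a[3]; hi=2 → [5, 0, 2, 3, 7, 1, 6]
a[mid]=5>0: swap a[0],a[2]; hi=1 → [2, 0, 5, 3, 7, 1, 6]
a[mid]=2>0: swap a[0],a[1]; hi=0 → [0, 2, 5, 3, 7, 1, 6]
a[mid]=0=0: mid=1
end: lo=0, hi=0; a = [0, 2, 5, 3, 7, 1, 6]

(0, 0)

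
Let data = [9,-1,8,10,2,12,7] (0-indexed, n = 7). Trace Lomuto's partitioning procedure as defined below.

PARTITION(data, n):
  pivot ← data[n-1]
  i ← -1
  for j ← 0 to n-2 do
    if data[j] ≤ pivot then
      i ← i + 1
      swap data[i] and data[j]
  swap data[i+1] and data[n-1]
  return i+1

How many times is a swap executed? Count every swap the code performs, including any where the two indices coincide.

3

pivot = data[6] = 7; i = -1
j=0: data[0]=9 > 7 → no swap
j=1: data[1]=-1 ≤ 7 → i=0, swap data[0],data[1] → [-1,9,8,10,2,12,7]
j=2: data[2]=8 > 7 → no swap
j=3: data[3]=10 > 7 → no swap
j=4: data[4]=2 ≤ 7 → i=1, swap data[1],data[4] → [-1,2,8,10,9,12,7]
j=5: data[5]=12 > 7 → no swap
final swap data[2],data[6] → [-1,2,7,10,9,12,8]; return 2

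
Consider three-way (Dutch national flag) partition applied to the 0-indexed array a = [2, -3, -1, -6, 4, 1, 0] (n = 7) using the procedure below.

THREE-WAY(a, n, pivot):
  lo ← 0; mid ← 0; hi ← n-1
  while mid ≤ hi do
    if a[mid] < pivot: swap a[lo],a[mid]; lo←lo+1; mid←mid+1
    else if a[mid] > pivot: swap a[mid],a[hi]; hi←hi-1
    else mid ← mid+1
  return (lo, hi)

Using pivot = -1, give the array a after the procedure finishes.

[-6, -3, -1, 4, 1, 0, 2]

pivot = -1; lo=0, mid=0, hi=6
a[mid]=2>-1: swap a[0],a[6]; hi=5 → [0, -3, -1, -6, 4, 1, 2]
a[mid]=0>-1: swap a[0],a[5]; hi=4 → [1, -3, -1, -6, 4, 0, 2]
a[mid]=1>-1: swap a[0],a[4]; hi=3 → [4, -3, -1, -6, 1, 0, 2]
a[mid]=4>-1: swap a[0],a[3]; hi=2 → [-6, -3, -1, 4, 1, 0, 2]
a[mid]=-6<-1: swap a[0],a[0]; lo=1,mid=1 → [-6, -3, -1, 4, 1, 0, 2]
a[mid]=-3<-1: swap a[1],a[1]; lo=2,mid=2 → [-6, -3, -1, 4, 1, 0, 2]
a[mid]=-1=-1: mid=3
end: lo=2, hi=2; a = [-6, -3, -1, 4, 1, 0, 2]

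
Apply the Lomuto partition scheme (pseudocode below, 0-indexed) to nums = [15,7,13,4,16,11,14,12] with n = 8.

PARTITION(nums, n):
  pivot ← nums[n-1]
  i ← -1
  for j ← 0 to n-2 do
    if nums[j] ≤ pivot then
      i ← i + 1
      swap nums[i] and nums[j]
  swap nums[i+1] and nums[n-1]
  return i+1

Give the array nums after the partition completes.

pivot = nums[7] = 12; i = -1
j=0: nums[0]=15 > 12 → no swap
j=1: nums[1]=7 ≤ 12 → i=0, swap nums[0],nums[1] → [7,15,13,4,16,11,14,12]
j=2: nums[2]=13 > 12 → no swap
j=3: nums[3]=4 ≤ 12 → i=1, swap nums[1],nums[3] → [7,4,13,15,16,11,14,12]
j=4: nums[4]=16 > 12 → no swap
j=5: nums[5]=11 ≤ 12 → i=2, swap nums[2],nums[5] → [7,4,11,15,16,13,14,12]
j=6: nums[6]=14 > 12 → no swap
final swap nums[3],nums[7] → [7,4,11,12,16,13,14,15]; return 3

[7,4,11,12,16,13,14,15]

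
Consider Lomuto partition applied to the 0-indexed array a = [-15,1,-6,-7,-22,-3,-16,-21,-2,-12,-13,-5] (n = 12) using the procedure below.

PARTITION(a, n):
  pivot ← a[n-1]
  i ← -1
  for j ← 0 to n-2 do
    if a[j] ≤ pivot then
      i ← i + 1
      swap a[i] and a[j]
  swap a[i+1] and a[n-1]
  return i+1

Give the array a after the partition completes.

pivot = a[11] = -5; i = -1
j=0: a[0]=-15 ≤ -5 → i=0, swap a[0],a[0] (no change) → [-15,1,-6,-7,-22,-3,-16,-21,-2,-12,-13,-5]
j=1: a[1]=1 > -5 → no swap
j=2: a[2]=-6 ≤ -5 → i=1, swap a[1],a[2] → [-15,-6,1,-7,-22,-3,-16,-21,-2,-12,-13,-5]
j=3: a[3]=-7 ≤ -5 → i=2, swap a[2],a[3] → [-15,-6,-7,1,-22,-3,-16,-21,-2,-12,-13,-5]
j=4: a[4]=-22 ≤ -5 → i=3, swap a[3],a[4] → [-15,-6,-7,-22,1,-3,-16,-21,-2,-12,-13,-5]
j=5: a[5]=-3 > -5 → no swap
j=6: a[6]=-16 ≤ -5 → i=4, swap a[4],a[6] → [-15,-6,-7,-22,-16,-3,1,-21,-2,-12,-13,-5]
j=7: a[7]=-21 ≤ -5 → i=5, swap a[5],a[7] → [-15,-6,-7,-22,-16,-21,1,-3,-2,-12,-13,-5]
j=8: a[8]=-2 > -5 → no swap
j=9: a[9]=-12 ≤ -5 → i=6, swap a[6],a[9] → [-15,-6,-7,-22,-16,-21,-12,-3,-2,1,-13,-5]
j=10: a[10]=-13 ≤ -5 → i=7, swap a[7],a[10] → [-15,-6,-7,-22,-16,-21,-12,-13,-2,1,-3,-5]
final swap a[8],a[11] → [-15,-6,-7,-22,-16,-21,-12,-13,-5,1,-3,-2]; return 8

[-15,-6,-7,-22,-16,-21,-12,-13,-5,1,-3,-2]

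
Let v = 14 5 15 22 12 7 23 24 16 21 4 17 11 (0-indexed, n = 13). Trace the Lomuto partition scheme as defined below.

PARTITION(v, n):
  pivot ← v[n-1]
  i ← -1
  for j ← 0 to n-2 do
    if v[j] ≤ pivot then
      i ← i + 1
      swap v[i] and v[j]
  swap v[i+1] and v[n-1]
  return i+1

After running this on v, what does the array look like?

5 7 4 11 12 14 23 24 16 21 15 17 22

pivot=11, i=-1
j=0: 14>11, skip
j=1: 5≤11, i=0, swap(0,1) ⇒ 5 14 15 22 12 7 23 24 16 21 4 17 11
j=2: 15>11, skip
j=3: 22>11, skip
j=4: 12>11, skip
j=5: 7≤11, i=1, swap(1,5) ⇒ 5 7 15 22 12 14 23 24 16 21 4 17 11
j=6: 23>11, skip
j=7: 24>11, skip
j=8: 16>11, skip
j=9: 21>11, skip
j=10: 4≤11, i=2, swap(2,10) ⇒ 5 7 4 22 12 14 23 24 16 21 15 17 11
j=11: 17>11, skip
swap(3,12) ⇒ 5 7 4 11 12 14 23 24 16 21 15 17 22; return 3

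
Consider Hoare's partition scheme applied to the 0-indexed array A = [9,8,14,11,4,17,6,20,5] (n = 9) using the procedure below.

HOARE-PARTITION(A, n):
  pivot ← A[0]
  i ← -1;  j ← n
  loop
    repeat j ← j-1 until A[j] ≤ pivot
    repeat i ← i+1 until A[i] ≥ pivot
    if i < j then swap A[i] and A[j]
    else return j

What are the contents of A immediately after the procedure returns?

pivot = A[0] = 9; i = -1, j = 9
j→8 (A[8]=5≤9), i→0 (A[0]=9≥9); i<j, swap → [5,8,14,11,4,17,6,20,9]
j→6 (A[6]=6≤9), i→2 (A[2]=14≥9); i<j, swap → [5,8,6,11,4,17,14,20,9]
j→4 (A[4]=4≤9), i→3 (A[3]=11≥9); i<j, swap → [5,8,6,4,11,17,14,20,9]
j→3, i→4; i≥j, return j=3. A = [5,8,6,4,11,17,14,20,9]

[5,8,6,4,11,17,14,20,9]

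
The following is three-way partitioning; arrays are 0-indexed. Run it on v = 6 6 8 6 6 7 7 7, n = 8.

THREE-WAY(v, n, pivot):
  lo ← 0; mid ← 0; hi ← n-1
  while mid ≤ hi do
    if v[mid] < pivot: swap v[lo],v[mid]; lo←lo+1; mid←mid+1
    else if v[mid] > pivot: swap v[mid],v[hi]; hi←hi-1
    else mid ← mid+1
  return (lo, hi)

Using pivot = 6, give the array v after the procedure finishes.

lo=0 mid=0 hi=7
6=6: mid=1
6=6: mid=2
8>6: swap(2,7), hi=6 ⇒ 6 6 7 6 6 7 7 8
7>6: swap(2,6), hi=5 ⇒ 6 6 7 6 6 7 7 8
7>6: swap(2,5), hi=4 ⇒ 6 6 7 6 6 7 7 8
7>6: swap(2,4), hi=3 ⇒ 6 6 6 6 7 7 7 8
6=6: mid=3
6=6: mid=4
done. lo=0 hi=3; v=6 6 6 6 7 7 7 8

6 6 6 6 7 7 7 8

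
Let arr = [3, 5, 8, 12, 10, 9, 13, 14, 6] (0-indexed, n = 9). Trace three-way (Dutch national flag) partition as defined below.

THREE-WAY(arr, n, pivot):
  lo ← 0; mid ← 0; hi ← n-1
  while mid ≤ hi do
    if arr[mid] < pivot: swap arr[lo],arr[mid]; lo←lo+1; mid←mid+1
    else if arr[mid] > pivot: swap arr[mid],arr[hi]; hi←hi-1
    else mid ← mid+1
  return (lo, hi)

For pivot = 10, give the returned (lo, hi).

pivot = 10; lo=0, mid=0, hi=8
arr[mid]=3<10: swap arr[0],arr[0]; lo=1,mid=1 → [3, 5, 8, 12, 10, 9, 13, 14, 6]
arr[mid]=5<10: swap arr[1],arr[1]; lo=2,mid=2 → [3, 5, 8, 12, 10, 9, 13, 14, 6]
arr[mid]=8<10: swap arr[2],arr[2]; lo=3,mid=3 → [3, 5, 8, 12, 10, 9, 13, 14, 6]
arr[mid]=12>10: swap arr[3],arr[8]; hi=7 → [3, 5, 8, 6, 10, 9, 13, 14, 12]
arr[mid]=6<10: swap arr[3],arr[3]; lo=4,mid=4 → [3, 5, 8, 6, 10, 9, 13, 14, 12]
arr[mid]=10=10: mid=5
arr[mid]=9<10: swap arr[4],arr[5]; lo=5,mid=6 → [3, 5, 8, 6, 9, 10, 13, 14, 12]
arr[mid]=13>10: swap arr[6],arr[7]; hi=6 → [3, 5, 8, 6, 9, 10, 14, 13, 12]
arr[mid]=14>10: swap arr[6],arr[6]; hi=5 → [3, 5, 8, 6, 9, 10, 14, 13, 12]
end: lo=5, hi=5; arr = [3, 5, 8, 6, 9, 10, 14, 13, 12]

(5, 5)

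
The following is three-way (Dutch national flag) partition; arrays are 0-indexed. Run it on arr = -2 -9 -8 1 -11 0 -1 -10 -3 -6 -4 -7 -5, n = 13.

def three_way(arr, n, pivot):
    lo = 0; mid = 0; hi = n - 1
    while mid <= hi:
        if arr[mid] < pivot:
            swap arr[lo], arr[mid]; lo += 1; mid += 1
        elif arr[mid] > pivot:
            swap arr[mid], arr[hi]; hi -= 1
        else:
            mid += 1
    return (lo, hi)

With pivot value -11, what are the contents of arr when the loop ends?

-11 -8 1 -9 0 -1 -10 -3 -6 -4 -7 -5 -2

pivot = -11; lo=0, mid=0, hi=12
arr[mid]=-2>-11: swap arr[0],arr[12]; hi=11 → -5 -9 -8 1 -11 0 -1 -10 -3 -6 -4 -7 -2
arr[mid]=-5>-11: swap arr[0],arr[11]; hi=10 → -7 -9 -8 1 -11 0 -1 -10 -3 -6 -4 -5 -2
arr[mid]=-7>-11: swap arr[0],arr[10]; hi=9 → -4 -9 -8 1 -11 0 -1 -10 -3 -6 -7 -5 -2
arr[mid]=-4>-11: swap arr[0],arr[9]; hi=8 → -6 -9 -8 1 -11 0 -1 -10 -3 -4 -7 -5 -2
arr[mid]=-6>-11: swap arr[0],arr[8]; hi=7 → -3 -9 -8 1 -11 0 -1 -10 -6 -4 -7 -5 -2
arr[mid]=-3>-11: swap arr[0],arr[7]; hi=6 → -10 -9 -8 1 -11 0 -1 -3 -6 -4 -7 -5 -2
arr[mid]=-10>-11: swap arr[0],arr[6]; hi=5 → -1 -9 -8 1 -11 0 -10 -3 -6 -4 -7 -5 -2
arr[mid]=-1>-11: swap arr[0],arr[5]; hi=4 → 0 -9 -8 1 -11 -1 -10 -3 -6 -4 -7 -5 -2
arr[mid]=0>-11: swap arr[0],arr[4]; hi=3 → -11 -9 -8 1 0 -1 -10 -3 -6 -4 -7 -5 -2
arr[mid]=-11=-11: mid=1
arr[mid]=-9>-11: swap arr[1],arr[3]; hi=2 → -11 1 -8 -9 0 -1 -10 -3 -6 -4 -7 -5 -2
arr[mid]=1>-11: swap arr[1],arr[2]; hi=1 → -11 -8 1 -9 0 -1 -10 -3 -6 -4 -7 -5 -2
arr[mid]=-8>-11: swap arr[1],arr[1]; hi=0 → -11 -8 1 -9 0 -1 -10 -3 -6 -4 -7 -5 -2
end: lo=0, hi=0; arr = -11 -8 1 -9 0 -1 -10 -3 -6 -4 -7 -5 -2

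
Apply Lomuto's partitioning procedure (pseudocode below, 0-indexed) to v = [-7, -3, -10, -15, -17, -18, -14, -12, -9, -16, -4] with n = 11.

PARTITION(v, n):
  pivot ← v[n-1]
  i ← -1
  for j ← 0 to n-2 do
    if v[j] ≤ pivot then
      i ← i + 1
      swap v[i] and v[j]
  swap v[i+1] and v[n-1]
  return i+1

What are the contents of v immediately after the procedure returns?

[-7, -10, -15, -17, -18, -14, -12, -9, -16, -4, -3]

pivot = v[10] = -4; i = -1
j=0: v[0]=-7 ≤ -4 → i=0, swap v[0],v[0] (no change) → [-7, -3, -10, -15, -17, -18, -14, -12, -9, -16, -4]
j=1: v[1]=-3 > -4 → no swap
j=2: v[2]=-10 ≤ -4 → i=1, swap v[1],v[2] → [-7, -10, -3, -15, -17, -18, -14, -12, -9, -16, -4]
j=3: v[3]=-15 ≤ -4 → i=2, swap v[2],v[3] → [-7, -10, -15, -3, -17, -18, -14, -12, -9, -16, -4]
j=4: v[4]=-17 ≤ -4 → i=3, swap v[3],v[4] → [-7, -10, -15, -17, -3, -18, -14, -12, -9, -16, -4]
j=5: v[5]=-18 ≤ -4 → i=4, swap v[4],v[5] → [-7, -10, -15, -17, -18, -3, -14, -12, -9, -16, -4]
j=6: v[6]=-14 ≤ -4 → i=5, swap v[5],v[6] → [-7, -10, -15, -17, -18, -14, -3, -12, -9, -16, -4]
j=7: v[7]=-12 ≤ -4 → i=6, swap v[6],v[7] → [-7, -10, -15, -17, -18, -14, -12, -3, -9, -16, -4]
j=8: v[8]=-9 ≤ -4 → i=7, swap v[7],v[8] → [-7, -10, -15, -17, -18, -14, -12, -9, -3, -16, -4]
j=9: v[9]=-16 ≤ -4 → i=8, swap v[8],v[9] → [-7, -10, -15, -17, -18, -14, -12, -9, -16, -3, -4]
final swap v[9],v[10] → [-7, -10, -15, -17, -18, -14, -12, -9, -16, -4, -3]; return 9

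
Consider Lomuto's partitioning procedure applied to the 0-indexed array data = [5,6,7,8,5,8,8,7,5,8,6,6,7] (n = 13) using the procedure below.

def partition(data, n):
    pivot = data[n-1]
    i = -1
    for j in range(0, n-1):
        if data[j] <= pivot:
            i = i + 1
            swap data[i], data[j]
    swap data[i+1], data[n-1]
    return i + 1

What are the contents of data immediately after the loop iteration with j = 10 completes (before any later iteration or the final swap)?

pivot=7, i=-1
j=0: 5≤7, i=0, swap(0,0) ⇒ [5,6,7,8,5,8,8,7,5,8,6,6,7]
j=1: 6≤7, i=1, swap(1,1) ⇒ [5,6,7,8,5,8,8,7,5,8,6,6,7]
j=2: 7≤7, i=2, swap(2,2) ⇒ [5,6,7,8,5,8,8,7,5,8,6,6,7]
j=3: 8>7, skip
j=4: 5≤7, i=3, swap(3,4) ⇒ [5,6,7,5,8,8,8,7,5,8,6,6,7]
j=5: 8>7, skip
j=6: 8>7, skip
j=7: 7≤7, i=4, swap(4,7) ⇒ [5,6,7,5,7,8,8,8,5,8,6,6,7]
j=8: 5≤7, i=5, swap(5,8) ⇒ [5,6,7,5,7,5,8,8,8,8,6,6,7]
j=9: 8>7, skip
j=10: 6≤7, i=6, swap(6,10) ⇒ [5,6,7,5,7,5,6,8,8,8,8,6,7]
(after j=10) data = [5,6,7,5,7,5,6,8,8,8,8,6,7]

[5,6,7,5,7,5,6,8,8,8,8,6,7]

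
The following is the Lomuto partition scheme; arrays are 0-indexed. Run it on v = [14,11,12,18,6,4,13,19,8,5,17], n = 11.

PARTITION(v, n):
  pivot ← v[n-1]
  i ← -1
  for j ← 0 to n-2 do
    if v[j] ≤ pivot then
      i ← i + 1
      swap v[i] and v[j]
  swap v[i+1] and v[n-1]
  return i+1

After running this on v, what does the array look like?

[14,11,12,6,4,13,8,5,17,19,18]

pivot = v[10] = 17; i = -1
j=0: v[0]=14 ≤ 17 → i=0, swap v[0],v[0] (no change) → [14,11,12,18,6,4,13,19,8,5,17]
j=1: v[1]=11 ≤ 17 → i=1, swap v[1],v[1] (no change) → [14,11,12,18,6,4,13,19,8,5,17]
j=2: v[2]=12 ≤ 17 → i=2, swap v[2],v[2] (no change) → [14,11,12,18,6,4,13,19,8,5,17]
j=3: v[3]=18 > 17 → no swap
j=4: v[4]=6 ≤ 17 → i=3, swap v[3],v[4] → [14,11,12,6,18,4,13,19,8,5,17]
j=5: v[5]=4 ≤ 17 → i=4, swap v[4],v[5] → [14,11,12,6,4,18,13,19,8,5,17]
j=6: v[6]=13 ≤ 17 → i=5, swap v[5],v[6] → [14,11,12,6,4,13,18,19,8,5,17]
j=7: v[7]=19 > 17 → no swap
j=8: v[8]=8 ≤ 17 → i=6, swap v[6],v[8] → [14,11,12,6,4,13,8,19,18,5,17]
j=9: v[9]=5 ≤ 17 → i=7, swap v[7],v[9] → [14,11,12,6,4,13,8,5,18,19,17]
final swap v[8],v[10] → [14,11,12,6,4,13,8,5,17,19,18]; return 8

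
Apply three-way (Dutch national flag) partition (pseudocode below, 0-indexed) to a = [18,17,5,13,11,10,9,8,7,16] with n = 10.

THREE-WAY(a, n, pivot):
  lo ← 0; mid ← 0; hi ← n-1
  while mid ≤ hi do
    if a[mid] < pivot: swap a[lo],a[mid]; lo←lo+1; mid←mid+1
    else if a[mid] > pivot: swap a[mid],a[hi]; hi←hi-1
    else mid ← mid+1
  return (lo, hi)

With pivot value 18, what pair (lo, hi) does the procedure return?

(9, 9)

pivot = 18; lo=0, mid=0, hi=9
a[mid]=18=18: mid=1
a[mid]=17<18: swap a[0],a[1]; lo=1,mid=2 → [17,18,5,13,11,10,9,8,7,16]
a[mid]=5<18: swap a[1],a[2]; lo=2,mid=3 → [17,5,18,13,11,10,9,8,7,16]
a[mid]=13<18: swap a[2],a[3]; lo=3,mid=4 → [17,5,13,18,11,10,9,8,7,16]
a[mid]=11<18: swap a[3],a[4]; lo=4,mid=5 → [17,5,13,11,18,10,9,8,7,16]
a[mid]=10<18: swap a[4],a[5]; lo=5,mid=6 → [17,5,13,11,10,18,9,8,7,16]
a[mid]=9<18: swap a[5],a[6]; lo=6,mid=7 → [17,5,13,11,10,9,18,8,7,16]
a[mid]=8<18: swap a[6],a[7]; lo=7,mid=8 → [17,5,13,11,10,9,8,18,7,16]
a[mid]=7<18: swap a[7],a[8]; lo=8,mid=9 → [17,5,13,11,10,9,8,7,18,16]
a[mid]=16<18: swap a[8],a[9]; lo=9,mid=10 → [17,5,13,11,10,9,8,7,16,18]
end: lo=9, hi=9; a = [17,5,13,11,10,9,8,7,16,18]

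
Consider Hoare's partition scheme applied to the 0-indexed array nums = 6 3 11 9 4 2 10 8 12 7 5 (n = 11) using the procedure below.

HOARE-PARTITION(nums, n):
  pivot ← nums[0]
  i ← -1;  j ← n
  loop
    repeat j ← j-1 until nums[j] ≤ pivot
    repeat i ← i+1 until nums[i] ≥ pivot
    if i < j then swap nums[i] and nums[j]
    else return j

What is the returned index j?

pivot = nums[0] = 6; i = -1, j = 11
j→10 (nums[10]=5≤6), i→0 (nums[0]=6≥6); i<j, swap → 5 3 11 9 4 2 10 8 12 7 6
j→5 (nums[5]=2≤6), i→2 (nums[2]=11≥6); i<j, swap → 5 3 2 9 4 11 10 8 12 7 6
j→4 (nums[4]=4≤6), i→3 (nums[3]=9≥6); i<j, swap → 5 3 2 4 9 11 10 8 12 7 6
j→3, i→4; i≥j, return j=3. nums = 5 3 2 4 9 11 10 8 12 7 6

3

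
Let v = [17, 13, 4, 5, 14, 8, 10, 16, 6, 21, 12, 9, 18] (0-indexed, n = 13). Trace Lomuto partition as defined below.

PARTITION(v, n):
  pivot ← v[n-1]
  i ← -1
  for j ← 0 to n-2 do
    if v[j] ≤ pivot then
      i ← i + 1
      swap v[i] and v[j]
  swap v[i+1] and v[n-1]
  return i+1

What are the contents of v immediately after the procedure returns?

[17, 13, 4, 5, 14, 8, 10, 16, 6, 12, 9, 18, 21]

pivot = v[12] = 18; i = -1
j=0: v[0]=17 ≤ 18 → i=0, swap v[0],v[0] (no change) → [17, 13, 4, 5, 14, 8, 10, 16, 6, 21, 12, 9, 18]
j=1: v[1]=13 ≤ 18 → i=1, swap v[1],v[1] (no change) → [17, 13, 4, 5, 14, 8, 10, 16, 6, 21, 12, 9, 18]
j=2: v[2]=4 ≤ 18 → i=2, swap v[2],v[2] (no change) → [17, 13, 4, 5, 14, 8, 10, 16, 6, 21, 12, 9, 18]
j=3: v[3]=5 ≤ 18 → i=3, swap v[3],v[3] (no change) → [17, 13, 4, 5, 14, 8, 10, 16, 6, 21, 12, 9, 18]
j=4: v[4]=14 ≤ 18 → i=4, swap v[4],v[4] (no change) → [17, 13, 4, 5, 14, 8, 10, 16, 6, 21, 12, 9, 18]
j=5: v[5]=8 ≤ 18 → i=5, swap v[5],v[5] (no change) → [17, 13, 4, 5, 14, 8, 10, 16, 6, 21, 12, 9, 18]
j=6: v[6]=10 ≤ 18 → i=6, swap v[6],v[6] (no change) → [17, 13, 4, 5, 14, 8, 10, 16, 6, 21, 12, 9, 18]
j=7: v[7]=16 ≤ 18 → i=7, swap v[7],v[7] (no change) → [17, 13, 4, 5, 14, 8, 10, 16, 6, 21, 12, 9, 18]
j=8: v[8]=6 ≤ 18 → i=8, swap v[8],v[8] (no change) → [17, 13, 4, 5, 14, 8, 10, 16, 6, 21, 12, 9, 18]
j=9: v[9]=21 > 18 → no swap
j=10: v[10]=12 ≤ 18 → i=9, swap v[9],v[10] → [17, 13, 4, 5, 14, 8, 10, 16, 6, 12, 21, 9, 18]
j=11: v[11]=9 ≤ 18 → i=10, swap v[10],v[11] → [17, 13, 4, 5, 14, 8, 10, 16, 6, 12, 9, 21, 18]
final swap v[11],v[12] → [17, 13, 4, 5, 14, 8, 10, 16, 6, 12, 9, 18, 21]; return 11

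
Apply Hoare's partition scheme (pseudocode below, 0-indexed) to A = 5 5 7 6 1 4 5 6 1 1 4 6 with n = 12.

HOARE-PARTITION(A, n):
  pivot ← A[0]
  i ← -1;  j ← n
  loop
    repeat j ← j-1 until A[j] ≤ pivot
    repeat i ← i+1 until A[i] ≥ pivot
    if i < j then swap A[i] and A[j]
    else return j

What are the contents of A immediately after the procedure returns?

4 1 1 5 1 4 6 6 7 5 5 6

pivot=5
j stops at 10 (4), i stops at 0 (5); swap ⇒ 4 5 7 6 1 4 5 6 1 1 5 6
j stops at 9 (1), i stops at 1 (5); swap ⇒ 4 1 7 6 1 4 5 6 1 5 5 6
j stops at 8 (1), i stops at 2 (7); swap ⇒ 4 1 1 6 1 4 5 6 7 5 5 6
j stops at 6 (5), i stops at 3 (6); swap ⇒ 4 1 1 5 1 4 6 6 7 5 5 6
j stops at 5, i stops at 6; i≥j ⇒ return 5. A=4 1 1 5 1 4 6 6 7 5 5 6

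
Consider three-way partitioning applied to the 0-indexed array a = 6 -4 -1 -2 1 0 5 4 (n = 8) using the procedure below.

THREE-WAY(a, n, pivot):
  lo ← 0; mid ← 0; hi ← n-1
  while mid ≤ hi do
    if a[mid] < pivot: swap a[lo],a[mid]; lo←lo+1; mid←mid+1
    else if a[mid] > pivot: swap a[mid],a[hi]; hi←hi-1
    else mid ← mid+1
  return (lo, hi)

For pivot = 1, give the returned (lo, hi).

pivot = 1; lo=0, mid=0, hi=7
a[mid]=6>1: swap a[0],a[7]; hi=6 → 4 -4 -1 -2 1 0 5 6
a[mid]=4>1: swap a[0],a[6]; hi=5 → 5 -4 -1 -2 1 0 4 6
a[mid]=5>1: swap a[0],a[5]; hi=4 → 0 -4 -1 -2 1 5 4 6
a[mid]=0<1: swap a[0],a[0]; lo=1,mid=1 → 0 -4 -1 -2 1 5 4 6
a[mid]=-4<1: swap a[1],a[1]; lo=2,mid=2 → 0 -4 -1 -2 1 5 4 6
a[mid]=-1<1: swap a[2],a[2]; lo=3,mid=3 → 0 -4 -1 -2 1 5 4 6
a[mid]=-2<1: swap a[3],a[3]; lo=4,mid=4 → 0 -4 -1 -2 1 5 4 6
a[mid]=1=1: mid=5
end: lo=4, hi=4; a = 0 -4 -1 -2 1 5 4 6

(4, 4)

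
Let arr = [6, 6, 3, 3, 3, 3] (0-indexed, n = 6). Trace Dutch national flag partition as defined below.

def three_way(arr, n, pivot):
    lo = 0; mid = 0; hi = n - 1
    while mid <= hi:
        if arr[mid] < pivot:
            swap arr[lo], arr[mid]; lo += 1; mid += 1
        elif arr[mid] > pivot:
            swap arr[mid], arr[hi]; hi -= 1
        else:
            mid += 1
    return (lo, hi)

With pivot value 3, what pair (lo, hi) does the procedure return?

(0, 3)

pivot = 3; lo=0, mid=0, hi=5
arr[mid]=6>3: swap arr[0],arr[5]; hi=4 → [3, 6, 3, 3, 3, 6]
arr[mid]=3=3: mid=1
arr[mid]=6>3: swap arr[1],arr[4]; hi=3 → [3, 3, 3, 3, 6, 6]
arr[mid]=3=3: mid=2
arr[mid]=3=3: mid=3
arr[mid]=3=3: mid=4
end: lo=0, hi=3; arr = [3, 3, 3, 3, 6, 6]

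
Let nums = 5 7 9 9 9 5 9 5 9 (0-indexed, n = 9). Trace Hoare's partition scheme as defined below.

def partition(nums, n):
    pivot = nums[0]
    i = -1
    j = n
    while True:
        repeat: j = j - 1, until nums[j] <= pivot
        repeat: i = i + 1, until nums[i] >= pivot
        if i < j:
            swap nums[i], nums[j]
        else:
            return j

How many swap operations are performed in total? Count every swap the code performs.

2

pivot=5
j stops at 7 (5), i stops at 0 (5); swap ⇒ 5 7 9 9 9 5 9 5 9
j stops at 5 (5), i stops at 1 (7); swap ⇒ 5 5 9 9 9 7 9 5 9
j stops at 1, i stops at 2; i≥j ⇒ return 1. nums=5 5 9 9 9 7 9 5 9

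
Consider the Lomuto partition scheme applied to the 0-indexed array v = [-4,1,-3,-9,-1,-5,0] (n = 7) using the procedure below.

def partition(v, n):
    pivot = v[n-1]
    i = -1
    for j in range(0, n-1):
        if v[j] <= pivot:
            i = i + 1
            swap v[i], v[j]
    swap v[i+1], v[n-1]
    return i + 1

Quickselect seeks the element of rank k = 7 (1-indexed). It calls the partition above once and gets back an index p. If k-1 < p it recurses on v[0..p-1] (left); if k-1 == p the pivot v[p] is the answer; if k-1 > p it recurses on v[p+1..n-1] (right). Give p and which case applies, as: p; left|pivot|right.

pivot = v[6] = 0; i = -1
j=0: v[0]=-4 ≤ 0 → i=0, swap v[0],v[0] (no change) → [-4,1,-3,-9,-1,-5,0]
j=1: v[1]=1 > 0 → no swap
j=2: v[2]=-3 ≤ 0 → i=1, swap v[1],v[2] → [-4,-3,1,-9,-1,-5,0]
j=3: v[3]=-9 ≤ 0 → i=2, swap v[2],v[3] → [-4,-3,-9,1,-1,-5,0]
j=4: v[4]=-1 ≤ 0 → i=3, swap v[3],v[4] → [-4,-3,-9,-1,1,-5,0]
j=5: v[5]=-5 ≤ 0 → i=4, swap v[4],v[5] → [-4,-3,-9,-1,-5,1,0]
final swap v[5],v[6] → [-4,-3,-9,-1,-5,0,1]; return 5
p = 5; k-1 = 6 > 5 ⇒ right

5; right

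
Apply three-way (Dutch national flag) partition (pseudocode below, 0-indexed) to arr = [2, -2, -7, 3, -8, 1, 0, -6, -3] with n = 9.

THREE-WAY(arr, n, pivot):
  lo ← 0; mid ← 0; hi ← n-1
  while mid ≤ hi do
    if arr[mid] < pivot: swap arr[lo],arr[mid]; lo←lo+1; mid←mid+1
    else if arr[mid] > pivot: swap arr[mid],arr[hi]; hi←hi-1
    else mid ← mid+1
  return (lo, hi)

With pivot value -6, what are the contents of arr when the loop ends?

pivot = -6; lo=0, mid=0, hi=8
arr[mid]=2>-6: swap arr[0],arr[8]; hi=7 → [-3, -2, -7, 3, -8, 1, 0, -6, 2]
arr[mid]=-3>-6: swap arr[0],arr[7]; hi=6 → [-6, -2, -7, 3, -8, 1, 0, -3, 2]
arr[mid]=-6=-6: mid=1
arr[mid]=-2>-6: swap arr[1],arr[6]; hi=5 → [-6, 0, -7, 3, -8, 1, -2, -3, 2]
arr[mid]=0>-6: swap arr[1],arr[5]; hi=4 → [-6, 1, -7, 3, -8, 0, -2, -3, 2]
arr[mid]=1>-6: swap arr[1],arr[4]; hi=3 → [-6, -8, -7, 3, 1, 0, -2, -3, 2]
arr[mid]=-8<-6: swap arr[0],arr[1]; lo=1,mid=2 → [-8, -6, -7, 3, 1, 0, -2, -3, 2]
arr[mid]=-7<-6: swap arr[1],arr[2]; lo=2,mid=3 → [-8, -7, -6, 3, 1, 0, -2, -3, 2]
arr[mid]=3>-6: swap arr[3],arr[3]; hi=2 → [-8, -7, -6, 3, 1, 0, -2, -3, 2]
end: lo=2, hi=2; arr = [-8, -7, -6, 3, 1, 0, -2, -3, 2]

[-8, -7, -6, 3, 1, 0, -2, -3, 2]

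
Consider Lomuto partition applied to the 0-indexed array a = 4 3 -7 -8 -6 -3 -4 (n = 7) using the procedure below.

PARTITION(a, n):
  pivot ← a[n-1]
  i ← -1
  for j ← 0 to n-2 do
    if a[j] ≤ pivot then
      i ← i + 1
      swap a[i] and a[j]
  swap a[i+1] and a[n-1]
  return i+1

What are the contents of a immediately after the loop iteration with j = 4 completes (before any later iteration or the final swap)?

pivot=-4, i=-1
j=0: 4>-4, skip
j=1: 3>-4, skip
j=2: -7≤-4, i=0, swap(0,2) ⇒ -7 3 4 -8 -6 -3 -4
j=3: -8≤-4, i=1, swap(1,3) ⇒ -7 -8 4 3 -6 -3 -4
j=4: -6≤-4, i=2, swap(2,4) ⇒ -7 -8 -6 3 4 -3 -4
(after j=4) a = -7 -8 -6 3 4 -3 -4

-7 -8 -6 3 4 -3 -4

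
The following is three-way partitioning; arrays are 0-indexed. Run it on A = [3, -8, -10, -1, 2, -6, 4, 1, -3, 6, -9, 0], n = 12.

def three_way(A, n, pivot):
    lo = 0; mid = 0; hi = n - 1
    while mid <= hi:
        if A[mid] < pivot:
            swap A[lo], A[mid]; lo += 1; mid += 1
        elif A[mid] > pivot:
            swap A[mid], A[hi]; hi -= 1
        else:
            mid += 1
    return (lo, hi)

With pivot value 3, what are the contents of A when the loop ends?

pivot = 3; lo=0, mid=0, hi=11
A[mid]=3=3: mid=1
A[mid]=-8<3: swap A[0],A[1]; lo=1,mid=2 → [-8, 3, -10, -1, 2, -6, 4, 1, -3, 6, -9, 0]
A[mid]=-10<3: swap A[1],A[2]; lo=2,mid=3 → [-8, -10, 3, -1, 2, -6, 4, 1, -3, 6, -9, 0]
A[mid]=-1<3: swap A[2],A[3]; lo=3,mid=4 → [-8, -10, -1, 3, 2, -6, 4, 1, -3, 6, -9, 0]
A[mid]=2<3: swap A[3],A[4]; lo=4,mid=5 → [-8, -10, -1, 2, 3, -6, 4, 1, -3, 6, -9, 0]
A[mid]=-6<3: swap A[4],A[5]; lo=5,mid=6 → [-8, -10, -1, 2, -6, 3, 4, 1, -3, 6, -9, 0]
A[mid]=4>3: swap A[6],A[11]; hi=10 → [-8, -10, -1, 2, -6, 3, 0, 1, -3, 6, -9, 4]
A[mid]=0<3: swap A[5],A[6]; lo=6,mid=7 → [-8, -10, -1, 2, -6, 0, 3, 1, -3, 6, -9, 4]
A[mid]=1<3: swap A[6],A[7]; lo=7,mid=8 → [-8, -10, -1, 2, -6, 0, 1, 3, -3, 6, -9, 4]
A[mid]=-3<3: swap A[7],A[8]; lo=8,mid=9 → [-8, -10, -1, 2, -6, 0, 1, -3, 3, 6, -9, 4]
A[mid]=6>3: swap A[9],A[10]; hi=9 → [-8, -10, -1, 2, -6, 0, 1, -3, 3, -9, 6, 4]
A[mid]=-9<3: swap A[8],A[9]; lo=9,mid=10 → [-8, -10, -1, 2, -6, 0, 1, -3, -9, 3, 6, 4]
end: lo=9, hi=9; A = [-8, -10, -1, 2, -6, 0, 1, -3, -9, 3, 6, 4]

[-8, -10, -1, 2, -6, 0, 1, -3, -9, 3, 6, 4]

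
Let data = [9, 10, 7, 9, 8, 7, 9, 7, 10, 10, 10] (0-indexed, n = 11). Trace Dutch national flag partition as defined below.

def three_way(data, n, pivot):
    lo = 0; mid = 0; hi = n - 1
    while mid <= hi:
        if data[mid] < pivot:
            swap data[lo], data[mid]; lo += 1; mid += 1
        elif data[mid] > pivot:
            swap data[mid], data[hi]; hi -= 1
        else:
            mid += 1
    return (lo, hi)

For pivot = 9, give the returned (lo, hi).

pivot = 9; lo=0, mid=0, hi=10
data[mid]=9=9: mid=1
data[mid]=10>9: swap data[1],data[10]; hi=9 → [9, 10, 7, 9, 8, 7, 9, 7, 10, 10, 10]
data[mid]=10>9: swap data[1],data[9]; hi=8 → [9, 10, 7, 9, 8, 7, 9, 7, 10, 10, 10]
data[mid]=10>9: swap data[1],data[8]; hi=7 → [9, 10, 7, 9, 8, 7, 9, 7, 10, 10, 10]
data[mid]=10>9: swap data[1],data[7]; hi=6 → [9, 7, 7, 9, 8, 7, 9, 10, 10, 10, 10]
data[mid]=7<9: swap data[0],data[1]; lo=1,mid=2 → [7, 9, 7, 9, 8, 7, 9, 10, 10, 10, 10]
data[mid]=7<9: swap data[1],data[2]; lo=2,mid=3 → [7, 7, 9, 9, 8, 7, 9, 10, 10, 10, 10]
data[mid]=9=9: mid=4
data[mid]=8<9: swap data[2],data[4]; lo=3,mid=5 → [7, 7, 8, 9, 9, 7, 9, 10, 10, 10, 10]
data[mid]=7<9: swap data[3],data[5]; lo=4,mid=6 → [7, 7, 8, 7, 9, 9, 9, 10, 10, 10, 10]
data[mid]=9=9: mid=7
end: lo=4, hi=6; data = [7, 7, 8, 7, 9, 9, 9, 10, 10, 10, 10]

(4, 6)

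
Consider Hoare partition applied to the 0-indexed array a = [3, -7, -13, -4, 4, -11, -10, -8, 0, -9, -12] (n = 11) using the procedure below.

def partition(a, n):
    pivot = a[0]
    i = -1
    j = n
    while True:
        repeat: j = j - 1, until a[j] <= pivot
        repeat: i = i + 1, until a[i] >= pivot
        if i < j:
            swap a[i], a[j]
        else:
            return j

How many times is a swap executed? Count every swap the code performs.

pivot = a[0] = 3; i = -1, j = 11
j→10 (a[10]=-12≤3), i→0 (a[0]=3≥3); i<j, swap → [-12, -7, -13, -4, 4, -11, -10, -8, 0, -9, 3]
j→9 (a[9]=-9≤3), i→4 (a[4]=4≥3); i<j, swap → [-12, -7, -13, -4, -9, -11, -10, -8, 0, 4, 3]
j→8, i→9; i≥j, return j=8. a = [-12, -7, -13, -4, -9, -11, -10, -8, 0, 4, 3]

2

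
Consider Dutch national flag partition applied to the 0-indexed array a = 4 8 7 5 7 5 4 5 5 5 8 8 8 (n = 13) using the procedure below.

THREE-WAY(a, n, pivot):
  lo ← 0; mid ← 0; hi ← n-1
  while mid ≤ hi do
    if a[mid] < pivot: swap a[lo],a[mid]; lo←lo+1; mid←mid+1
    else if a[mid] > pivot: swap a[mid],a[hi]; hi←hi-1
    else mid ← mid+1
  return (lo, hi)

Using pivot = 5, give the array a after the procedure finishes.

4 4 5 5 5 5 5 7 7 8 8 8 8

lo=0 mid=0 hi=12
4<5: swap(0,0), lo=1 mid=1 ⇒ 4 8 7 5 7 5 4 5 5 5 8 8 8
8>5: swap(1,12), hi=11 ⇒ 4 8 7 5 7 5 4 5 5 5 8 8 8
8>5: swap(1,11), hi=10 ⇒ 4 8 7 5 7 5 4 5 5 5 8 8 8
8>5: swap(1,10), hi=9 ⇒ 4 8 7 5 7 5 4 5 5 5 8 8 8
8>5: swap(1,9), hi=8 ⇒ 4 5 7 5 7 5 4 5 5 8 8 8 8
5=5: mid=2
7>5: swap(2,8), hi=7 ⇒ 4 5 5 5 7 5 4 5 7 8 8 8 8
5=5: mid=3
5=5: mid=4
7>5: swap(4,7), hi=6 ⇒ 4 5 5 5 5 5 4 7 7 8 8 8 8
5=5: mid=5
5=5: mid=6
4<5: swap(1,6), lo=2 mid=7 ⇒ 4 4 5 5 5 5 5 7 7 8 8 8 8
done. lo=2 hi=6; a=4 4 5 5 5 5 5 7 7 8 8 8 8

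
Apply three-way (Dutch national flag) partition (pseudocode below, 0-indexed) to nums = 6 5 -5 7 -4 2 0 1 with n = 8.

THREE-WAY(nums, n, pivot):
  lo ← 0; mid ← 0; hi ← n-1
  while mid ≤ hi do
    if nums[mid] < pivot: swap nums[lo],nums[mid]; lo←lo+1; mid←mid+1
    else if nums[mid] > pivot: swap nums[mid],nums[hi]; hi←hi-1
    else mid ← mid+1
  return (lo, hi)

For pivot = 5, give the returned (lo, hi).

lo=0 mid=0 hi=7
6>5: swap(0,7), hi=6 ⇒ 1 5 -5 7 -4 2 0 6
1<5: swap(0,0), lo=1 mid=1 ⇒ 1 5 -5 7 -4 2 0 6
5=5: mid=2
-5<5: swap(1,2), lo=2 mid=3 ⇒ 1 -5 5 7 -4 2 0 6
7>5: swap(3,6), hi=5 ⇒ 1 -5 5 0 -4 2 7 6
0<5: swap(2,3), lo=3 mid=4 ⇒ 1 -5 0 5 -4 2 7 6
-4<5: swap(3,4), lo=4 mid=5 ⇒ 1 -5 0 -4 5 2 7 6
2<5: swap(4,5), lo=5 mid=6 ⇒ 1 -5 0 -4 2 5 7 6
done. lo=5 hi=5; nums=1 -5 0 -4 2 5 7 6

(5, 5)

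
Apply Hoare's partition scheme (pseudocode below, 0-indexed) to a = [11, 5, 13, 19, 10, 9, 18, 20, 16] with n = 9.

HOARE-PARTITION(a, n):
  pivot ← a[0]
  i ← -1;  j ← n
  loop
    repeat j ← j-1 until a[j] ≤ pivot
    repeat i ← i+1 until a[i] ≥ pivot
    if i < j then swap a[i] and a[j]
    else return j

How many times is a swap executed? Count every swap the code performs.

pivot = a[0] = 11; i = -1, j = 9
j→5 (a[5]=9≤11), i→0 (a[0]=11≥11); i<j, swap → [9, 5, 13, 19, 10, 11, 18, 20, 16]
j→4 (a[4]=10≤11), i→2 (a[2]=13≥11); i<j, swap → [9, 5, 10, 19, 13, 11, 18, 20, 16]
j→2, i→3; i≥j, return j=2. a = [9, 5, 10, 19, 13, 11, 18, 20, 16]

2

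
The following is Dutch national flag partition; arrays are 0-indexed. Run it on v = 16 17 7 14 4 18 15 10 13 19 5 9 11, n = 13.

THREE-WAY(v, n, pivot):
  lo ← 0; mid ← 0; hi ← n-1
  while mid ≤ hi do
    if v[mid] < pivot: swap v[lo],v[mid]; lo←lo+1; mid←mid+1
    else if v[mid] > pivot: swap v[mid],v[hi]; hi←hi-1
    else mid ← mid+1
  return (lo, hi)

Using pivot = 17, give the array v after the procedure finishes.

pivot = 17; lo=0, mid=0, hi=12
v[mid]=16<17: swap v[0],v[0]; lo=1,mid=1 → 16 17 7 14 4 18 15 10 13 19 5 9 11
v[mid]=17=17: mid=2
v[mid]=7<17: swap v[1],v[2]; lo=2,mid=3 → 16 7 17 14 4 18 15 10 13 19 5 9 11
v[mid]=14<17: swap v[2],v[3]; lo=3,mid=4 → 16 7 14 17 4 18 15 10 13 19 5 9 11
v[mid]=4<17: swap v[3],v[4]; lo=4,mid=5 → 16 7 14 4 17 18 15 10 13 19 5 9 11
v[mid]=18>17: swap v[5],v[12]; hi=11 → 16 7 14 4 17 11 15 10 13 19 5 9 18
v[mid]=11<17: swap v[4],v[5]; lo=5,mid=6 → 16 7 14 4 11 17 15 10 13 19 5 9 18
v[mid]=15<17: swap v[5],v[6]; lo=6,mid=7 → 16 7 14 4 11 15 17 10 13 19 5 9 18
v[mid]=10<17: swap v[6],v[7]; lo=7,mid=8 → 16 7 14 4 11 15 10 17 13 19 5 9 18
v[mid]=13<17: swap v[7],v[8]; lo=8,mid=9 → 16 7 14 4 11 15 10 13 17 19 5 9 18
v[mid]=19>17: swap v[9],v[11]; hi=10 → 16 7 14 4 11 15 10 13 17 9 5 19 18
v[mid]=9<17: swap v[8],v[9]; lo=9,mid=10 → 16 7 14 4 11 15 10 13 9 17 5 19 18
v[mid]=5<17: swap v[9],v[10]; lo=10,mid=11 → 16 7 14 4 11 15 10 13 9 5 17 19 18
end: lo=10, hi=10; v = 16 7 14 4 11 15 10 13 9 5 17 19 18

16 7 14 4 11 15 10 13 9 5 17 19 18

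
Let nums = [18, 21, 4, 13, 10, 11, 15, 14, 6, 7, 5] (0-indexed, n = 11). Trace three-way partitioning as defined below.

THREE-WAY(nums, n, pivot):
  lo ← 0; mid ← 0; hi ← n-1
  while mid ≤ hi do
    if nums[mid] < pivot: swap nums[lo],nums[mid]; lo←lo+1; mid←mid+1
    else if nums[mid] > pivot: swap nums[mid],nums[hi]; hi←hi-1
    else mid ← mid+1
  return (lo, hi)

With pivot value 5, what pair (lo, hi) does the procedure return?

lo=0 mid=0 hi=10
18>5: swap(0,10), hi=9 ⇒ [5, 21, 4, 13, 10, 11, 15, 14, 6, 7, 18]
5=5: mid=1
21>5: swap(1,9), hi=8 ⇒ [5, 7, 4, 13, 10, 11, 15, 14, 6, 21, 18]
7>5: swap(1,8), hi=7 ⇒ [5, 6, 4, 13, 10, 11, 15, 14, 7, 21, 18]
6>5: swap(1,7), hi=6 ⇒ [5, 14, 4, 13, 10, 11, 15, 6, 7, 21, 18]
14>5: swap(1,6), hi=5 ⇒ [5, 15, 4, 13, 10, 11, 14, 6, 7, 21, 18]
15>5: swap(1,5), hi=4 ⇒ [5, 11, 4, 13, 10, 15, 14, 6, 7, 21, 18]
11>5: swap(1,4), hi=3 ⇒ [5, 10, 4, 13, 11, 15, 14, 6, 7, 21, 18]
10>5: swap(1,3), hi=2 ⇒ [5, 13, 4, 10, 11, 15, 14, 6, 7, 21, 18]
13>5: swap(1,2), hi=1 ⇒ [5, 4, 13, 10, 11, 15, 14, 6, 7, 21, 18]
4<5: swap(0,1), lo=1 mid=2 ⇒ [4, 5, 13, 10, 11, 15, 14, 6, 7, 21, 18]
done. lo=1 hi=1; nums=[4, 5, 13, 10, 11, 15, 14, 6, 7, 21, 18]

(1, 1)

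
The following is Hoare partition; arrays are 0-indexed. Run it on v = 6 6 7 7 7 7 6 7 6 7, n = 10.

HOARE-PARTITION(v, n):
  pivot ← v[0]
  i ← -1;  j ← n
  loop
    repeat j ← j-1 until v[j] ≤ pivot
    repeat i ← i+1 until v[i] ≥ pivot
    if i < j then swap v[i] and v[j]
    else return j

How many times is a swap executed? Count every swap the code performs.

pivot=6
j stops at 8 (6), i stops at 0 (6); swap ⇒ 6 6 7 7 7 7 6 7 6 7
j stops at 6 (6), i stops at 1 (6); swap ⇒ 6 6 7 7 7 7 6 7 6 7
j stops at 1, i stops at 2; i≥j ⇒ return 1. v=6 6 7 7 7 7 6 7 6 7

2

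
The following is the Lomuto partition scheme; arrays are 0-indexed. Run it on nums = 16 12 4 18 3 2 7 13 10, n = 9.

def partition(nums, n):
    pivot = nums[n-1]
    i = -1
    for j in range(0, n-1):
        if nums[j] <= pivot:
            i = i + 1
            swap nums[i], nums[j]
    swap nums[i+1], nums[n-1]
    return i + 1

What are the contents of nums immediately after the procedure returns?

pivot=10, i=-1
j=0: 16>10, skip
j=1: 12>10, skip
j=2: 4≤10, i=0, swap(0,2) ⇒ 4 12 16 18 3 2 7 13 10
j=3: 18>10, skip
j=4: 3≤10, i=1, swap(1,4) ⇒ 4 3 16 18 12 2 7 13 10
j=5: 2≤10, i=2, swap(2,5) ⇒ 4 3 2 18 12 16 7 13 10
j=6: 7≤10, i=3, swap(3,6) ⇒ 4 3 2 7 12 16 18 13 10
j=7: 13>10, skip
swap(4,8) ⇒ 4 3 2 7 10 16 18 13 12; return 4

4 3 2 7 10 16 18 13 12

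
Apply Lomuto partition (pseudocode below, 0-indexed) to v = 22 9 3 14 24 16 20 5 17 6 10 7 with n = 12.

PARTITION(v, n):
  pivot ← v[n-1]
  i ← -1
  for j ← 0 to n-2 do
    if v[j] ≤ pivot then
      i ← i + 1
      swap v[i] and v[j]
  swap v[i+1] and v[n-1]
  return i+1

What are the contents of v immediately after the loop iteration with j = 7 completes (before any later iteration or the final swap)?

pivot=7, i=-1
j=0: 22>7, skip
j=1: 9>7, skip
j=2: 3≤7, i=0, swap(0,2) ⇒ 3 9 22 14 24 16 20 5 17 6 10 7
j=3: 14>7, skip
j=4: 24>7, skip
j=5: 16>7, skip
j=6: 20>7, skip
j=7: 5≤7, i=1, swap(1,7) ⇒ 3 5 22 14 24 16 20 9 17 6 10 7
(after j=7) v = 3 5 22 14 24 16 20 9 17 6 10 7

3 5 22 14 24 16 20 9 17 6 10 7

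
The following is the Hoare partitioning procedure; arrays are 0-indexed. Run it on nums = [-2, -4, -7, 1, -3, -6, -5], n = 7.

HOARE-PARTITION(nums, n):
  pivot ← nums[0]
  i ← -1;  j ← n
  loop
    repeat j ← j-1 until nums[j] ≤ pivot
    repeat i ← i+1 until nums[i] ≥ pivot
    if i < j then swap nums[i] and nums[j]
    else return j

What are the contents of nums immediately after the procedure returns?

[-5, -4, -7, -6, -3, 1, -2]

pivot=-2
j stops at 6 (-5), i stops at 0 (-2); swap ⇒ [-5, -4, -7, 1, -3, -6, -2]
j stops at 5 (-6), i stops at 3 (1); swap ⇒ [-5, -4, -7, -6, -3, 1, -2]
j stops at 4, i stops at 5; i≥j ⇒ return 4. nums=[-5, -4, -7, -6, -3, 1, -2]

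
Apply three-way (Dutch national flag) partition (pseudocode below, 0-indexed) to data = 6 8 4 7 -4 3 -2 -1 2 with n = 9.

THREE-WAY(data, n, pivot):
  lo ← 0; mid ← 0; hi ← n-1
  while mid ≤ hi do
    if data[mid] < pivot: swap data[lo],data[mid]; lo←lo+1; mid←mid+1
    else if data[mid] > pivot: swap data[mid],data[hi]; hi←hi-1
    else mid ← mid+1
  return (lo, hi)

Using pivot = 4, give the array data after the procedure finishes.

lo=0 mid=0 hi=8
6>4: swap(0,8), hi=7 ⇒ 2 8 4 7 -4 3 -2 -1 6
2<4: swap(0,0), lo=1 mid=1 ⇒ 2 8 4 7 -4 3 -2 -1 6
8>4: swap(1,7), hi=6 ⇒ 2 -1 4 7 -4 3 -2 8 6
-1<4: swap(1,1), lo=2 mid=2 ⇒ 2 -1 4 7 -4 3 -2 8 6
4=4: mid=3
7>4: swap(3,6), hi=5 ⇒ 2 -1 4 -2 -4 3 7 8 6
-2<4: swap(2,3), lo=3 mid=4 ⇒ 2 -1 -2 4 -4 3 7 8 6
-4<4: swap(3,4), lo=4 mid=5 ⇒ 2 -1 -2 -4 4 3 7 8 6
3<4: swap(4,5), lo=5 mid=6 ⇒ 2 -1 -2 -4 3 4 7 8 6
done. lo=5 hi=5; data=2 -1 -2 -4 3 4 7 8 6

2 -1 -2 -4 3 4 7 8 6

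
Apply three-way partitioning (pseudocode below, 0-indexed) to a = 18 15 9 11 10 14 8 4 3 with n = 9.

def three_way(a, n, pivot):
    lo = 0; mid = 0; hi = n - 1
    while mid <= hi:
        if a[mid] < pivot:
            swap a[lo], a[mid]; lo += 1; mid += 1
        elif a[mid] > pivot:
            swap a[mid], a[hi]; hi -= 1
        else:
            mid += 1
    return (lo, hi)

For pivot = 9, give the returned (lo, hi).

(3, 3)

pivot = 9; lo=0, mid=0, hi=8
a[mid]=18>9: swap a[0],a[8]; hi=7 → 3 15 9 11 10 14 8 4 18
a[mid]=3<9: swap a[0],a[0]; lo=1,mid=1 → 3 15 9 11 10 14 8 4 18
a[mid]=15>9: swap a[1],a[7]; hi=6 → 3 4 9 11 10 14 8 15 18
a[mid]=4<9: swap a[1],a[1]; lo=2,mid=2 → 3 4 9 11 10 14 8 15 18
a[mid]=9=9: mid=3
a[mid]=11>9: swap a[3],a[6]; hi=5 → 3 4 9 8 10 14 11 15 18
a[mid]=8<9: swap a[2],a[3]; lo=3,mid=4 → 3 4 8 9 10 14 11 15 18
a[mid]=10>9: swap a[4],a[5]; hi=4 → 3 4 8 9 14 10 11 15 18
a[mid]=14>9: swap a[4],a[4]; hi=3 → 3 4 8 9 14 10 11 15 18
end: lo=3, hi=3; a = 3 4 8 9 14 10 11 15 18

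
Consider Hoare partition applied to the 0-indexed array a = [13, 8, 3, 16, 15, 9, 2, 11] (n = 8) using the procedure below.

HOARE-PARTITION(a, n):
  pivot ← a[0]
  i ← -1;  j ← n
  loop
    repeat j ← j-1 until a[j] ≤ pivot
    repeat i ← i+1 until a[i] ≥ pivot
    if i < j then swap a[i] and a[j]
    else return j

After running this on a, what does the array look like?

pivot=13
j stops at 7 (11), i stops at 0 (13); swap ⇒ [11, 8, 3, 16, 15, 9, 2, 13]
j stops at 6 (2), i stops at 3 (16); swap ⇒ [11, 8, 3, 2, 15, 9, 16, 13]
j stops at 5 (9), i stops at 4 (15); swap ⇒ [11, 8, 3, 2, 9, 15, 16, 13]
j stops at 4, i stops at 5; i≥j ⇒ return 4. a=[11, 8, 3, 2, 9, 15, 16, 13]

[11, 8, 3, 2, 9, 15, 16, 13]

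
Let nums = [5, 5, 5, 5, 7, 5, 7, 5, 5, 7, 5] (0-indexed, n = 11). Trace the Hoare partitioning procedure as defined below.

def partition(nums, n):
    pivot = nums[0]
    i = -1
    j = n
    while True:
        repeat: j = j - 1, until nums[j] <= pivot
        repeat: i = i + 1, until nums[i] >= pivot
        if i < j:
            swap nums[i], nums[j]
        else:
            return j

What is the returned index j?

3

pivot = nums[0] = 5; i = -1, j = 11
j→10 (nums[10]=5≤5), i→0 (nums[0]=5≥5); i<j, swap → [5, 5, 5, 5, 7, 5, 7, 5, 5, 7, 5]
j→8 (nums[8]=5≤5), i→1 (nums[1]=5≥5); i<j, swap → [5, 5, 5, 5, 7, 5, 7, 5, 5, 7, 5]
j→7 (nums[7]=5≤5), i→2 (nums[2]=5≥5); i<j, swap → [5, 5, 5, 5, 7, 5, 7, 5, 5, 7, 5]
j→5 (nums[5]=5≤5), i→3 (nums[3]=5≥5); i<j, swap → [5, 5, 5, 5, 7, 5, 7, 5, 5, 7, 5]
j→3, i→4; i≥j, return j=3. nums = [5, 5, 5, 5, 7, 5, 7, 5, 5, 7, 5]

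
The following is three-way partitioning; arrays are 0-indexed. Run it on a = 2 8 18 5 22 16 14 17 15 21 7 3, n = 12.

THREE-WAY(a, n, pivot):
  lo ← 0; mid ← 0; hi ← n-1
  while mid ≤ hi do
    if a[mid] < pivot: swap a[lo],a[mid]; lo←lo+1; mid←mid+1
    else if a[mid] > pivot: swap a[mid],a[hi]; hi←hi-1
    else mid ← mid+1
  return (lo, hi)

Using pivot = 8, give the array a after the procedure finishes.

2 3 5 7 8 14 17 15 21 16 22 18

pivot = 8; lo=0, mid=0, hi=11
a[mid]=2<8: swap a[0],a[0]; lo=1,mid=1 → 2 8 18 5 22 16 14 17 15 21 7 3
a[mid]=8=8: mid=2
a[mid]=18>8: swap a[2],a[11]; hi=10 → 2 8 3 5 22 16 14 17 15 21 7 18
a[mid]=3<8: swap a[1],a[2]; lo=2,mid=3 → 2 3 8 5 22 16 14 17 15 21 7 18
a[mid]=5<8: swap a[2],a[3]; lo=3,mid=4 → 2 3 5 8 22 16 14 17 15 21 7 18
a[mid]=22>8: swap a[4],a[10]; hi=9 → 2 3 5 8 7 16 14 17 15 21 22 18
a[mid]=7<8: swap a[3],a[4]; lo=4,mid=5 → 2 3 5 7 8 16 14 17 15 21 22 18
a[mid]=16>8: swap a[5],a[9]; hi=8 → 2 3 5 7 8 21 14 17 15 16 22 18
a[mid]=21>8: swap a[5],a[8]; hi=7 → 2 3 5 7 8 15 14 17 21 16 22 18
a[mid]=15>8: swap a[5],a[7]; hi=6 → 2 3 5 7 8 17 14 15 21 16 22 18
a[mid]=17>8: swap a[5],a[6]; hi=5 → 2 3 5 7 8 14 17 15 21 16 22 18
a[mid]=14>8: swap a[5],a[5]; hi=4 → 2 3 5 7 8 14 17 15 21 16 22 18
end: lo=4, hi=4; a = 2 3 5 7 8 14 17 15 21 16 22 18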